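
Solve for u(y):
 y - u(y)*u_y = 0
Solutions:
 u(y) = -sqrt(C1 + y^2)
 u(y) = sqrt(C1 + y^2)


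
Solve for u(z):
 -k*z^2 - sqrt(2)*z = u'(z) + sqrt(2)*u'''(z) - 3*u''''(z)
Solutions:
 u(z) = C1 + C2*exp(z*(-2^(2/3)*(4*sqrt(2) + 243 + sqrt(-32 + (4*sqrt(2) + 243)^2))^(1/3) - 4*2^(1/3)/(4*sqrt(2) + 243 + sqrt(-32 + (4*sqrt(2) + 243)^2))^(1/3) + 4*sqrt(2))/36)*sin(2^(1/3)*sqrt(3)*z*(-2^(1/3)*(4*sqrt(2) + 243 + sqrt(-32 + (4*sqrt(2) + 243)^2))^(1/3) + 4/(4*sqrt(2) + 243 + sqrt(-32 + (4*sqrt(2) + 243)^2))^(1/3))/36) + C3*exp(z*(-2^(2/3)*(4*sqrt(2) + 243 + sqrt(-32 + (4*sqrt(2) + 243)^2))^(1/3) - 4*2^(1/3)/(4*sqrt(2) + 243 + sqrt(-32 + (4*sqrt(2) + 243)^2))^(1/3) + 4*sqrt(2))/36)*cos(2^(1/3)*sqrt(3)*z*(-2^(1/3)*(4*sqrt(2) + 243 + sqrt(-32 + (4*sqrt(2) + 243)^2))^(1/3) + 4/(4*sqrt(2) + 243 + sqrt(-32 + (4*sqrt(2) + 243)^2))^(1/3))/36) + C4*exp(z*(4*2^(1/3)/(4*sqrt(2) + 243 + sqrt(-32 + (4*sqrt(2) + 243)^2))^(1/3) + 2*sqrt(2) + 2^(2/3)*(4*sqrt(2) + 243 + sqrt(-32 + (4*sqrt(2) + 243)^2))^(1/3))/18) - k*z^3/3 + 2*sqrt(2)*k*z - sqrt(2)*z^2/2


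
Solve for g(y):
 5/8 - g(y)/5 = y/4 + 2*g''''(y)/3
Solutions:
 g(y) = -5*y/4 + (C1*sin(5^(3/4)*6^(1/4)*y/10) + C2*cos(5^(3/4)*6^(1/4)*y/10))*exp(-5^(3/4)*6^(1/4)*y/10) + (C3*sin(5^(3/4)*6^(1/4)*y/10) + C4*cos(5^(3/4)*6^(1/4)*y/10))*exp(5^(3/4)*6^(1/4)*y/10) + 25/8


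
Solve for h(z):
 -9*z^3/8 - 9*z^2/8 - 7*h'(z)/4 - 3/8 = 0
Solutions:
 h(z) = C1 - 9*z^4/56 - 3*z^3/14 - 3*z/14


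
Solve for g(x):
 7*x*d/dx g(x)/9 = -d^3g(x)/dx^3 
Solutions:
 g(x) = C1 + Integral(C2*airyai(-21^(1/3)*x/3) + C3*airybi(-21^(1/3)*x/3), x)


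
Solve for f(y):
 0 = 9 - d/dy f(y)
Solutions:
 f(y) = C1 + 9*y


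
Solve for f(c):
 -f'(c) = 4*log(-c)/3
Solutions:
 f(c) = C1 - 4*c*log(-c)/3 + 4*c/3


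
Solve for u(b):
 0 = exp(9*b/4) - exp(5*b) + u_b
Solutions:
 u(b) = C1 - 4*exp(9*b/4)/9 + exp(5*b)/5


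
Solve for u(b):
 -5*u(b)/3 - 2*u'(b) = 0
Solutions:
 u(b) = C1*exp(-5*b/6)


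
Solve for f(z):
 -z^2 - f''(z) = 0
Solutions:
 f(z) = C1 + C2*z - z^4/12


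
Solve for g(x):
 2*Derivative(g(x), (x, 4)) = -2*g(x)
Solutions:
 g(x) = (C1*sin(sqrt(2)*x/2) + C2*cos(sqrt(2)*x/2))*exp(-sqrt(2)*x/2) + (C3*sin(sqrt(2)*x/2) + C4*cos(sqrt(2)*x/2))*exp(sqrt(2)*x/2)


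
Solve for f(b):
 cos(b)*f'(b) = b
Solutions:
 f(b) = C1 + Integral(b/cos(b), b)


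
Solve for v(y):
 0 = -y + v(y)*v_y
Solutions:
 v(y) = -sqrt(C1 + y^2)
 v(y) = sqrt(C1 + y^2)


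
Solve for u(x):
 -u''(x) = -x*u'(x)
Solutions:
 u(x) = C1 + C2*erfi(sqrt(2)*x/2)


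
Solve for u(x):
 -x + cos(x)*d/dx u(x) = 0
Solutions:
 u(x) = C1 + Integral(x/cos(x), x)


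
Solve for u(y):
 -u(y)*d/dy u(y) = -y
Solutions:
 u(y) = -sqrt(C1 + y^2)
 u(y) = sqrt(C1 + y^2)


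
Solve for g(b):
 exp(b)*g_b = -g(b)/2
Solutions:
 g(b) = C1*exp(exp(-b)/2)


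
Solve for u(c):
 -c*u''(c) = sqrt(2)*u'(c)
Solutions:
 u(c) = C1 + C2*c^(1 - sqrt(2))


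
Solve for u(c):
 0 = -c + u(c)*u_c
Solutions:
 u(c) = -sqrt(C1 + c^2)
 u(c) = sqrt(C1 + c^2)


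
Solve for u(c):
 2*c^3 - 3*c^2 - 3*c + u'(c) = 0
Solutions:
 u(c) = C1 - c^4/2 + c^3 + 3*c^2/2


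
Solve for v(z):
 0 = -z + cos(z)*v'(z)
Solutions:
 v(z) = C1 + Integral(z/cos(z), z)


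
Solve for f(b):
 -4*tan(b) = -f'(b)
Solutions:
 f(b) = C1 - 4*log(cos(b))


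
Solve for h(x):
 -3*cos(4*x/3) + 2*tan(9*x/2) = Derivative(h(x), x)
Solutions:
 h(x) = C1 - 4*log(cos(9*x/2))/9 - 9*sin(4*x/3)/4


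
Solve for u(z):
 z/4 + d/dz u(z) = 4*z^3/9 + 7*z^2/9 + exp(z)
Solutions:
 u(z) = C1 + z^4/9 + 7*z^3/27 - z^2/8 + exp(z)


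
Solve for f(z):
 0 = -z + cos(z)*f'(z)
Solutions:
 f(z) = C1 + Integral(z/cos(z), z)


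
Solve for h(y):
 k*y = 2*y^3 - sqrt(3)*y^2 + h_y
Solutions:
 h(y) = C1 + k*y^2/2 - y^4/2 + sqrt(3)*y^3/3


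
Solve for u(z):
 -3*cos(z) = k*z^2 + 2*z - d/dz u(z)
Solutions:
 u(z) = C1 + k*z^3/3 + z^2 + 3*sin(z)


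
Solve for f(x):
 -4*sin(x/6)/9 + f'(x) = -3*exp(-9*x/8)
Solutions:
 f(x) = C1 - 8*cos(x/6)/3 + 8*exp(-9*x/8)/3


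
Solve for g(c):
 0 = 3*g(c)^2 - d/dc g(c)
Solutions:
 g(c) = -1/(C1 + 3*c)


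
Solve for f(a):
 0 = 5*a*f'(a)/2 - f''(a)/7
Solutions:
 f(a) = C1 + C2*erfi(sqrt(35)*a/2)


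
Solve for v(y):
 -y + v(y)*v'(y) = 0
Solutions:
 v(y) = -sqrt(C1 + y^2)
 v(y) = sqrt(C1 + y^2)


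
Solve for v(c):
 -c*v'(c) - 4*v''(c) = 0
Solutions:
 v(c) = C1 + C2*erf(sqrt(2)*c/4)


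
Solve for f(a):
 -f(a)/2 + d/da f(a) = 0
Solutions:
 f(a) = C1*exp(a/2)


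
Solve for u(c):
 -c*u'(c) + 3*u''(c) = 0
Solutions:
 u(c) = C1 + C2*erfi(sqrt(6)*c/6)


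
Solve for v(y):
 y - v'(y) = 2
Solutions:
 v(y) = C1 + y^2/2 - 2*y


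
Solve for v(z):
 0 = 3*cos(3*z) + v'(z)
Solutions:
 v(z) = C1 - sin(3*z)


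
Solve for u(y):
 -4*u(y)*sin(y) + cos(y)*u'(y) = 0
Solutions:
 u(y) = C1/cos(y)^4


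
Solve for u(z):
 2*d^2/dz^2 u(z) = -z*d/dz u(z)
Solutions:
 u(z) = C1 + C2*erf(z/2)


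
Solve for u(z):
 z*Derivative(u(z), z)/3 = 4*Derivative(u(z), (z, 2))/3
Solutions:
 u(z) = C1 + C2*erfi(sqrt(2)*z/4)


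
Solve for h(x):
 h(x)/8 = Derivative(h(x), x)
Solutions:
 h(x) = C1*exp(x/8)


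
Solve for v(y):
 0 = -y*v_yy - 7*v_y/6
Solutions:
 v(y) = C1 + C2/y^(1/6)


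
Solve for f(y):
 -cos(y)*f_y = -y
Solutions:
 f(y) = C1 + Integral(y/cos(y), y)


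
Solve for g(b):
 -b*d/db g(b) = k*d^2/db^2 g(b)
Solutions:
 g(b) = C1 + C2*sqrt(k)*erf(sqrt(2)*b*sqrt(1/k)/2)


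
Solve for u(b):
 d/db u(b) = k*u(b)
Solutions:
 u(b) = C1*exp(b*k)


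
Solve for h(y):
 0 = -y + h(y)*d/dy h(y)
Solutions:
 h(y) = -sqrt(C1 + y^2)
 h(y) = sqrt(C1 + y^2)


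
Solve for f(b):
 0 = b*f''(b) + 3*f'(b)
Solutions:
 f(b) = C1 + C2/b^2


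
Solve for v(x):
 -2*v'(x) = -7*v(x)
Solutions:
 v(x) = C1*exp(7*x/2)


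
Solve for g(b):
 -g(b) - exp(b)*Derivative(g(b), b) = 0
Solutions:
 g(b) = C1*exp(exp(-b))


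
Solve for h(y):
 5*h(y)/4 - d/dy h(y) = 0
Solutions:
 h(y) = C1*exp(5*y/4)


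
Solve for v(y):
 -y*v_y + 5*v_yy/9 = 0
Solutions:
 v(y) = C1 + C2*erfi(3*sqrt(10)*y/10)


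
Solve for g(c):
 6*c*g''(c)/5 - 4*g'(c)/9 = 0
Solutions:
 g(c) = C1 + C2*c^(37/27)


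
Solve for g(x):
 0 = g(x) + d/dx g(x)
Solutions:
 g(x) = C1*exp(-x)


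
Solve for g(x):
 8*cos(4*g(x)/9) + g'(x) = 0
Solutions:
 8*x - 9*log(sin(4*g(x)/9) - 1)/8 + 9*log(sin(4*g(x)/9) + 1)/8 = C1


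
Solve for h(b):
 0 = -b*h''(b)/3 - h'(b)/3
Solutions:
 h(b) = C1 + C2*log(b)


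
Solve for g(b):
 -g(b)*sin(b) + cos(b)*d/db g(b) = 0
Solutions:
 g(b) = C1/cos(b)


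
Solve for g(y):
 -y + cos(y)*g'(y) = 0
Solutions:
 g(y) = C1 + Integral(y/cos(y), y)


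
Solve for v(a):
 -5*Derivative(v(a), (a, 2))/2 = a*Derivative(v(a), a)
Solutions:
 v(a) = C1 + C2*erf(sqrt(5)*a/5)


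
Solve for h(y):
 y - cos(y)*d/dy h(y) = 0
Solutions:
 h(y) = C1 + Integral(y/cos(y), y)


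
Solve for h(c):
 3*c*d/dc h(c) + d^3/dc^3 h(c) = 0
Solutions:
 h(c) = C1 + Integral(C2*airyai(-3^(1/3)*c) + C3*airybi(-3^(1/3)*c), c)


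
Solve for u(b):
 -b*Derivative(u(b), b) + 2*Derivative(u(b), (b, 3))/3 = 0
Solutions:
 u(b) = C1 + Integral(C2*airyai(2^(2/3)*3^(1/3)*b/2) + C3*airybi(2^(2/3)*3^(1/3)*b/2), b)


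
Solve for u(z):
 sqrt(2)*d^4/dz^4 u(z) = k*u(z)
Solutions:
 u(z) = C1*exp(-2^(7/8)*k^(1/4)*z/2) + C2*exp(2^(7/8)*k^(1/4)*z/2) + C3*exp(-2^(7/8)*I*k^(1/4)*z/2) + C4*exp(2^(7/8)*I*k^(1/4)*z/2)


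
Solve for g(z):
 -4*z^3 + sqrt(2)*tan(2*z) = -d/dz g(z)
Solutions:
 g(z) = C1 + z^4 + sqrt(2)*log(cos(2*z))/2


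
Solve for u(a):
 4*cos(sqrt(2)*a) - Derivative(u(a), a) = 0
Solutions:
 u(a) = C1 + 2*sqrt(2)*sin(sqrt(2)*a)


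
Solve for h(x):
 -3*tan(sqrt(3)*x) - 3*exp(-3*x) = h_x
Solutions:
 h(x) = C1 - sqrt(3)*log(tan(sqrt(3)*x)^2 + 1)/2 + exp(-3*x)


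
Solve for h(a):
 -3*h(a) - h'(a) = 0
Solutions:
 h(a) = C1*exp(-3*a)


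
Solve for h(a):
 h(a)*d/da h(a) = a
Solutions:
 h(a) = -sqrt(C1 + a^2)
 h(a) = sqrt(C1 + a^2)


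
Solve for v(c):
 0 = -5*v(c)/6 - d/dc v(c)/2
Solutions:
 v(c) = C1*exp(-5*c/3)


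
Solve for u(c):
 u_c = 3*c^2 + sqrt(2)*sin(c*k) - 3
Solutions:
 u(c) = C1 + c^3 - 3*c - sqrt(2)*cos(c*k)/k


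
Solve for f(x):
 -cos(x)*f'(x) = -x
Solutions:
 f(x) = C1 + Integral(x/cos(x), x)


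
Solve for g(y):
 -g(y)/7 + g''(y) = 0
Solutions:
 g(y) = C1*exp(-sqrt(7)*y/7) + C2*exp(sqrt(7)*y/7)


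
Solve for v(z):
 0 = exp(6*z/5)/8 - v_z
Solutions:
 v(z) = C1 + 5*exp(6*z/5)/48


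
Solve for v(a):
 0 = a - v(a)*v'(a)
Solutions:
 v(a) = -sqrt(C1 + a^2)
 v(a) = sqrt(C1 + a^2)


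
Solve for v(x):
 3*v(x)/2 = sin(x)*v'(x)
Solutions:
 v(x) = C1*(cos(x) - 1)^(3/4)/(cos(x) + 1)^(3/4)


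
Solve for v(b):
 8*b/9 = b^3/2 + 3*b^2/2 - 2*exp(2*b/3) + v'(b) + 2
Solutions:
 v(b) = C1 - b^4/8 - b^3/2 + 4*b^2/9 - 2*b + 3*exp(2*b/3)


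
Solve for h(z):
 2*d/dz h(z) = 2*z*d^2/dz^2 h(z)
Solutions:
 h(z) = C1 + C2*z^2


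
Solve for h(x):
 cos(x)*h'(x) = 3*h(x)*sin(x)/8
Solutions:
 h(x) = C1/cos(x)^(3/8)


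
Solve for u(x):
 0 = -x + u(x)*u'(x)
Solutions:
 u(x) = -sqrt(C1 + x^2)
 u(x) = sqrt(C1 + x^2)


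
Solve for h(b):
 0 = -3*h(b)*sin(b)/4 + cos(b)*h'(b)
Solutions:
 h(b) = C1/cos(b)^(3/4)


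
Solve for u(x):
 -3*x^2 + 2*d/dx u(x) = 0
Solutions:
 u(x) = C1 + x^3/2


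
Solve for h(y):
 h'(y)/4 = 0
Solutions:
 h(y) = C1


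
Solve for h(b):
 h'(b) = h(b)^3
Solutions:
 h(b) = -sqrt(2)*sqrt(-1/(C1 + b))/2
 h(b) = sqrt(2)*sqrt(-1/(C1 + b))/2


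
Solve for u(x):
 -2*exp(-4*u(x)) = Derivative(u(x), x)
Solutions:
 u(x) = log(-I*(C1 - 8*x)^(1/4))
 u(x) = log(I*(C1 - 8*x)^(1/4))
 u(x) = log(-(C1 - 8*x)^(1/4))
 u(x) = log(C1 - 8*x)/4


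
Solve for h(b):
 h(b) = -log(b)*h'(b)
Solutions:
 h(b) = C1*exp(-li(b))


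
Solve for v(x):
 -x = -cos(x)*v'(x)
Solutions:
 v(x) = C1 + Integral(x/cos(x), x)


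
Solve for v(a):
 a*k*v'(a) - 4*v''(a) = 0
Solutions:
 v(a) = Piecewise((-sqrt(2)*sqrt(pi)*C1*erf(sqrt(2)*a*sqrt(-k)/4)/sqrt(-k) - C2, (k > 0) | (k < 0)), (-C1*a - C2, True))


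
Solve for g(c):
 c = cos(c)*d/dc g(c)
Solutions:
 g(c) = C1 + Integral(c/cos(c), c)


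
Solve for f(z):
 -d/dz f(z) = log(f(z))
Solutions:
 li(f(z)) = C1 - z


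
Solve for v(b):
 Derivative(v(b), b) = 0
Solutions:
 v(b) = C1


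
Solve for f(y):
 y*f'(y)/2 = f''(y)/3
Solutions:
 f(y) = C1 + C2*erfi(sqrt(3)*y/2)


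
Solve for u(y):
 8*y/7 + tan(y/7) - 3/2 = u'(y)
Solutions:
 u(y) = C1 + 4*y^2/7 - 3*y/2 - 7*log(cos(y/7))


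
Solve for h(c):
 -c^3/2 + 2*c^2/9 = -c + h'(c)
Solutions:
 h(c) = C1 - c^4/8 + 2*c^3/27 + c^2/2


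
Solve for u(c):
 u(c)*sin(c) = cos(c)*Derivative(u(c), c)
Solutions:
 u(c) = C1/cos(c)


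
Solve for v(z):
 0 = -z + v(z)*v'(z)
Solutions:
 v(z) = -sqrt(C1 + z^2)
 v(z) = sqrt(C1 + z^2)


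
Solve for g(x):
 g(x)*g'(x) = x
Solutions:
 g(x) = -sqrt(C1 + x^2)
 g(x) = sqrt(C1 + x^2)


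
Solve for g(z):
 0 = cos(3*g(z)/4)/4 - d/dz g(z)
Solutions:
 -z/4 - 2*log(sin(3*g(z)/4) - 1)/3 + 2*log(sin(3*g(z)/4) + 1)/3 = C1


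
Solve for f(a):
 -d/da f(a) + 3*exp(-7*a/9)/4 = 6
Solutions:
 f(a) = C1 - 6*a - 27*exp(-7*a/9)/28


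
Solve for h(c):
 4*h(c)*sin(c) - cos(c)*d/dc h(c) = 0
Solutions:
 h(c) = C1/cos(c)^4


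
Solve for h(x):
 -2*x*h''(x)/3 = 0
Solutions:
 h(x) = C1 + C2*x


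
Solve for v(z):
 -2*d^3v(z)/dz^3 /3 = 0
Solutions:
 v(z) = C1 + C2*z + C3*z^2


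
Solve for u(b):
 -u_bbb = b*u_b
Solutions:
 u(b) = C1 + Integral(C2*airyai(-b) + C3*airybi(-b), b)


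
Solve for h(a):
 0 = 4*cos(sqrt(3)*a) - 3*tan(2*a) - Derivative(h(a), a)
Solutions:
 h(a) = C1 + 3*log(cos(2*a))/2 + 4*sqrt(3)*sin(sqrt(3)*a)/3


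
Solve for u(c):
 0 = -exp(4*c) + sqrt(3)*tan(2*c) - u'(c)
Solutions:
 u(c) = C1 - exp(4*c)/4 - sqrt(3)*log(cos(2*c))/2


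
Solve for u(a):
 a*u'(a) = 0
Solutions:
 u(a) = C1


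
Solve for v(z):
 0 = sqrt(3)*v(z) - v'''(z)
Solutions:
 v(z) = C3*exp(3^(1/6)*z) + (C1*sin(3^(2/3)*z/2) + C2*cos(3^(2/3)*z/2))*exp(-3^(1/6)*z/2)


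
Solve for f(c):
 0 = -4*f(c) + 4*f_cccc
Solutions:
 f(c) = C1*exp(-c) + C2*exp(c) + C3*sin(c) + C4*cos(c)


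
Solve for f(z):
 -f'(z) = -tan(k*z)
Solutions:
 f(z) = C1 + Piecewise((-log(cos(k*z))/k, Ne(k, 0)), (0, True))


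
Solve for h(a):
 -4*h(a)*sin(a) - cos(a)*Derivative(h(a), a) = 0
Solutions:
 h(a) = C1*cos(a)^4


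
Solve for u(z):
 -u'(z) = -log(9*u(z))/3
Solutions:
 -3*Integral(1/(log(_y) + 2*log(3)), (_y, u(z))) = C1 - z


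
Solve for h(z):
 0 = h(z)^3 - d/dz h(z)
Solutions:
 h(z) = -sqrt(2)*sqrt(-1/(C1 + z))/2
 h(z) = sqrt(2)*sqrt(-1/(C1 + z))/2


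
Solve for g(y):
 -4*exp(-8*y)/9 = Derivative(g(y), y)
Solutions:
 g(y) = C1 + exp(-8*y)/18


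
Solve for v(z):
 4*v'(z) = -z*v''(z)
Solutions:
 v(z) = C1 + C2/z^3


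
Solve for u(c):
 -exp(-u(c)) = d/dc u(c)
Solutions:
 u(c) = log(C1 - c)


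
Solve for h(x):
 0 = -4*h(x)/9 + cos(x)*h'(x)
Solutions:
 h(x) = C1*(sin(x) + 1)^(2/9)/(sin(x) - 1)^(2/9)


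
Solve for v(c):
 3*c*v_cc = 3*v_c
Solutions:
 v(c) = C1 + C2*c^2


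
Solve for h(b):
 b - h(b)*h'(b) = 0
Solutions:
 h(b) = -sqrt(C1 + b^2)
 h(b) = sqrt(C1 + b^2)


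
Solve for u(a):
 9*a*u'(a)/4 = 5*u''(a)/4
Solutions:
 u(a) = C1 + C2*erfi(3*sqrt(10)*a/10)


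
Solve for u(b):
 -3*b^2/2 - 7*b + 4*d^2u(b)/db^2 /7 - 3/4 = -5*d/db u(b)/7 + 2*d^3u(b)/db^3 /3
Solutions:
 u(b) = C1 + C2*exp(b*(6 - sqrt(246))/14) + C3*exp(b*(6 + sqrt(246))/14) + 7*b^3/10 + 161*b^2/50 - 91*b/500


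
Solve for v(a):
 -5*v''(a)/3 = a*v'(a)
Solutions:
 v(a) = C1 + C2*erf(sqrt(30)*a/10)


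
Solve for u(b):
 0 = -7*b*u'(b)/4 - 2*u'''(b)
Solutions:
 u(b) = C1 + Integral(C2*airyai(-7^(1/3)*b/2) + C3*airybi(-7^(1/3)*b/2), b)


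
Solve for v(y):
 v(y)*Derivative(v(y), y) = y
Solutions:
 v(y) = -sqrt(C1 + y^2)
 v(y) = sqrt(C1 + y^2)


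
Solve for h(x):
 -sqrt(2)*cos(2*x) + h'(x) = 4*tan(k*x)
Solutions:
 h(x) = C1 + 4*Piecewise((-log(cos(k*x))/k, Ne(k, 0)), (0, True)) + sqrt(2)*sin(2*x)/2


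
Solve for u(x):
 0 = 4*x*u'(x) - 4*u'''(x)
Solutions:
 u(x) = C1 + Integral(C2*airyai(x) + C3*airybi(x), x)


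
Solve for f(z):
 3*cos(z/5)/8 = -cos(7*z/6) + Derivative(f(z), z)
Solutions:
 f(z) = C1 + 15*sin(z/5)/8 + 6*sin(7*z/6)/7


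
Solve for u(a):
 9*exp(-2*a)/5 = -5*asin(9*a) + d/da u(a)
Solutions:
 u(a) = C1 + 5*a*asin(9*a) + 5*sqrt(1 - 81*a^2)/9 - 9*exp(-2*a)/10


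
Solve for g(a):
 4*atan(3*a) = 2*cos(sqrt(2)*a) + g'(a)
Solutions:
 g(a) = C1 + 4*a*atan(3*a) - 2*log(9*a^2 + 1)/3 - sqrt(2)*sin(sqrt(2)*a)


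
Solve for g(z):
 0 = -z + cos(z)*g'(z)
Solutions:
 g(z) = C1 + Integral(z/cos(z), z)


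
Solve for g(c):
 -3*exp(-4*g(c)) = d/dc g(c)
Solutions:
 g(c) = log(-I*(C1 - 12*c)^(1/4))
 g(c) = log(I*(C1 - 12*c)^(1/4))
 g(c) = log(-(C1 - 12*c)^(1/4))
 g(c) = log(C1 - 12*c)/4


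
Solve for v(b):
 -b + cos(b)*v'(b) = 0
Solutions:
 v(b) = C1 + Integral(b/cos(b), b)


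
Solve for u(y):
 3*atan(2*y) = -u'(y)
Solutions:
 u(y) = C1 - 3*y*atan(2*y) + 3*log(4*y^2 + 1)/4


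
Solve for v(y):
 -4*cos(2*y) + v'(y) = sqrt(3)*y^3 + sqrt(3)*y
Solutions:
 v(y) = C1 + sqrt(3)*y^4/4 + sqrt(3)*y^2/2 + 2*sin(2*y)


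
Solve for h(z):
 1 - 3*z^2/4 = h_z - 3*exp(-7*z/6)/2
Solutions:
 h(z) = C1 - z^3/4 + z - 9*exp(-7*z/6)/7


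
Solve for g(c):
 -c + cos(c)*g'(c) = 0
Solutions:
 g(c) = C1 + Integral(c/cos(c), c)


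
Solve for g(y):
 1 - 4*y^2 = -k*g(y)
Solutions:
 g(y) = (4*y^2 - 1)/k


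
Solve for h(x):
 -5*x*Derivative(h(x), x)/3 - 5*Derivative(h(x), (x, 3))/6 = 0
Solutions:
 h(x) = C1 + Integral(C2*airyai(-2^(1/3)*x) + C3*airybi(-2^(1/3)*x), x)


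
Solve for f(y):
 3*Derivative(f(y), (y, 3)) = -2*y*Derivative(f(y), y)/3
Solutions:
 f(y) = C1 + Integral(C2*airyai(-6^(1/3)*y/3) + C3*airybi(-6^(1/3)*y/3), y)


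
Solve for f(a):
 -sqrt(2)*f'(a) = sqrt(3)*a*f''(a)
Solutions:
 f(a) = C1 + C2*a^(1 - sqrt(6)/3)


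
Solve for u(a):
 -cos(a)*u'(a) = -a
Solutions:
 u(a) = C1 + Integral(a/cos(a), a)


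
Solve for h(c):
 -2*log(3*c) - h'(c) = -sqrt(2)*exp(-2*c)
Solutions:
 h(c) = C1 - 2*c*log(c) + 2*c*(1 - log(3)) - sqrt(2)*exp(-2*c)/2


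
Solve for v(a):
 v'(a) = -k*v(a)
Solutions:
 v(a) = C1*exp(-a*k)


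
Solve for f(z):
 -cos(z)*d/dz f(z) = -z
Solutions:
 f(z) = C1 + Integral(z/cos(z), z)


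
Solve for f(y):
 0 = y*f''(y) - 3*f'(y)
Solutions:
 f(y) = C1 + C2*y^4


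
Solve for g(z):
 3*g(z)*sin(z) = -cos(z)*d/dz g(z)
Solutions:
 g(z) = C1*cos(z)^3


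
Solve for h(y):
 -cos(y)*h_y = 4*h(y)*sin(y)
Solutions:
 h(y) = C1*cos(y)^4


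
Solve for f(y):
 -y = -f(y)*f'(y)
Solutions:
 f(y) = -sqrt(C1 + y^2)
 f(y) = sqrt(C1 + y^2)


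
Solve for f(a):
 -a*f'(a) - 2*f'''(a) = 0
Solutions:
 f(a) = C1 + Integral(C2*airyai(-2^(2/3)*a/2) + C3*airybi(-2^(2/3)*a/2), a)


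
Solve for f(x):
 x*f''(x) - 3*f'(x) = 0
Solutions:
 f(x) = C1 + C2*x^4


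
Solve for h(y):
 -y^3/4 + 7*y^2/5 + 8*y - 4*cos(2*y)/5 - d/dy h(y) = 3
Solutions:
 h(y) = C1 - y^4/16 + 7*y^3/15 + 4*y^2 - 3*y - 2*sin(2*y)/5


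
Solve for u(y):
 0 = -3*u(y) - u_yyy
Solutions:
 u(y) = C3*exp(-3^(1/3)*y) + (C1*sin(3^(5/6)*y/2) + C2*cos(3^(5/6)*y/2))*exp(3^(1/3)*y/2)


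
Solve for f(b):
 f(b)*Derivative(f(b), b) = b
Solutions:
 f(b) = -sqrt(C1 + b^2)
 f(b) = sqrt(C1 + b^2)


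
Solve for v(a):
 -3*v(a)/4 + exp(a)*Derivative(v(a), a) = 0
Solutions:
 v(a) = C1*exp(-3*exp(-a)/4)


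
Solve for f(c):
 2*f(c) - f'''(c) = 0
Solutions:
 f(c) = C3*exp(2^(1/3)*c) + (C1*sin(2^(1/3)*sqrt(3)*c/2) + C2*cos(2^(1/3)*sqrt(3)*c/2))*exp(-2^(1/3)*c/2)


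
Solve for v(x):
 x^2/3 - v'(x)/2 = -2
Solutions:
 v(x) = C1 + 2*x^3/9 + 4*x


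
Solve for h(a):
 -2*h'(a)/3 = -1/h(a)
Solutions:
 h(a) = -sqrt(C1 + 3*a)
 h(a) = sqrt(C1 + 3*a)


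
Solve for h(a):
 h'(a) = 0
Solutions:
 h(a) = C1


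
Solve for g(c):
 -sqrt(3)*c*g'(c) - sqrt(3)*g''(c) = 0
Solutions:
 g(c) = C1 + C2*erf(sqrt(2)*c/2)


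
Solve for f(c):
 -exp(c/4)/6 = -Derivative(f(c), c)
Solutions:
 f(c) = C1 + 2*exp(c/4)/3


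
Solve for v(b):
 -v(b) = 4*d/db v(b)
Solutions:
 v(b) = C1*exp(-b/4)


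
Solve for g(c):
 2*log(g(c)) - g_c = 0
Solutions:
 li(g(c)) = C1 + 2*c


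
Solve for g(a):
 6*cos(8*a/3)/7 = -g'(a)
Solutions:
 g(a) = C1 - 9*sin(8*a/3)/28


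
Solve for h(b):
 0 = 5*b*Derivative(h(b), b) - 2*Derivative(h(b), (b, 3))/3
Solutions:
 h(b) = C1 + Integral(C2*airyai(15^(1/3)*2^(2/3)*b/2) + C3*airybi(15^(1/3)*2^(2/3)*b/2), b)


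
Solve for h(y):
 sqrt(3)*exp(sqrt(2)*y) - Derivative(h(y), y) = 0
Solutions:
 h(y) = C1 + sqrt(6)*exp(sqrt(2)*y)/2


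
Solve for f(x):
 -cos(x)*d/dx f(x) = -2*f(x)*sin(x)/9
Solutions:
 f(x) = C1/cos(x)^(2/9)


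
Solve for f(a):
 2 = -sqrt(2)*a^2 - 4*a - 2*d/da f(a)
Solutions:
 f(a) = C1 - sqrt(2)*a^3/6 - a^2 - a


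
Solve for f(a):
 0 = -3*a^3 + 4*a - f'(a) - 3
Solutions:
 f(a) = C1 - 3*a^4/4 + 2*a^2 - 3*a


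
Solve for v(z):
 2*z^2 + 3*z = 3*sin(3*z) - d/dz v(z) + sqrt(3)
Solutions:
 v(z) = C1 - 2*z^3/3 - 3*z^2/2 + sqrt(3)*z - cos(3*z)


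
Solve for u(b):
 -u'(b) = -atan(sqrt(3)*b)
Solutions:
 u(b) = C1 + b*atan(sqrt(3)*b) - sqrt(3)*log(3*b^2 + 1)/6


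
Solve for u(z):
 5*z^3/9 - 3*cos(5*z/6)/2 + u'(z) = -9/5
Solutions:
 u(z) = C1 - 5*z^4/36 - 9*z/5 + 9*sin(5*z/6)/5


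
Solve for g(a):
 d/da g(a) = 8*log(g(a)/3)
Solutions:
 Integral(1/(-log(_y) + log(3)), (_y, g(a)))/8 = C1 - a


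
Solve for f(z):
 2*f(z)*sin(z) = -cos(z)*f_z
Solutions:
 f(z) = C1*cos(z)^2


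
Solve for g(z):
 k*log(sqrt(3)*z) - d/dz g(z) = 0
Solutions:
 g(z) = C1 + k*z*log(z) - k*z + k*z*log(3)/2


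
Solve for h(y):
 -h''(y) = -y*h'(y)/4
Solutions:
 h(y) = C1 + C2*erfi(sqrt(2)*y/4)


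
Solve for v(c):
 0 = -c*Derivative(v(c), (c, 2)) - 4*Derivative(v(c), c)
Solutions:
 v(c) = C1 + C2/c^3


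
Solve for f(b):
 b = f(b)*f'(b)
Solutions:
 f(b) = -sqrt(C1 + b^2)
 f(b) = sqrt(C1 + b^2)


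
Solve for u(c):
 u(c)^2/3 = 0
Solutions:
 u(c) = 0


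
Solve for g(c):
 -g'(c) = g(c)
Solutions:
 g(c) = C1*exp(-c)


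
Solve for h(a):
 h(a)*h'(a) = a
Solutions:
 h(a) = -sqrt(C1 + a^2)
 h(a) = sqrt(C1 + a^2)


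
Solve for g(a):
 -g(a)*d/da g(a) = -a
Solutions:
 g(a) = -sqrt(C1 + a^2)
 g(a) = sqrt(C1 + a^2)


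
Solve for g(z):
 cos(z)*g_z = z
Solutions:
 g(z) = C1 + Integral(z/cos(z), z)


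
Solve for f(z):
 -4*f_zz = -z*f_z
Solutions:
 f(z) = C1 + C2*erfi(sqrt(2)*z/4)


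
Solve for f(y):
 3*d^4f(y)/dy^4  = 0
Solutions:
 f(y) = C1 + C2*y + C3*y^2 + C4*y^3


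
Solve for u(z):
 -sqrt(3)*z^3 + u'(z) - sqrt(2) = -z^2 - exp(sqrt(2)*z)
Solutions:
 u(z) = C1 + sqrt(3)*z^4/4 - z^3/3 + sqrt(2)*z - sqrt(2)*exp(sqrt(2)*z)/2


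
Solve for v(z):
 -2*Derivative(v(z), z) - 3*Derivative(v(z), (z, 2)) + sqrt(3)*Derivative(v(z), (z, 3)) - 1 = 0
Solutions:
 v(z) = C1 + C2*exp(sqrt(3)*z*(3 - sqrt(9 + 8*sqrt(3)))/6) + C3*exp(sqrt(3)*z*(3 + sqrt(9 + 8*sqrt(3)))/6) - z/2


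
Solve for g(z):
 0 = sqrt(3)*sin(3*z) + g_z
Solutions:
 g(z) = C1 + sqrt(3)*cos(3*z)/3


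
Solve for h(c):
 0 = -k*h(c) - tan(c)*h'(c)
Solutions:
 h(c) = C1*exp(-k*log(sin(c)))


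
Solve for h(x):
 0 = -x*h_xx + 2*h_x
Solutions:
 h(x) = C1 + C2*x^3


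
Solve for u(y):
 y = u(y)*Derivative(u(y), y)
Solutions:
 u(y) = -sqrt(C1 + y^2)
 u(y) = sqrt(C1 + y^2)


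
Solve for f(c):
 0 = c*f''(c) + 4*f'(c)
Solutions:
 f(c) = C1 + C2/c^3


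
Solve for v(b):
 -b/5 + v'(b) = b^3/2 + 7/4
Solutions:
 v(b) = C1 + b^4/8 + b^2/10 + 7*b/4


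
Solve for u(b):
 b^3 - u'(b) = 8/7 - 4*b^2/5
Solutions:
 u(b) = C1 + b^4/4 + 4*b^3/15 - 8*b/7


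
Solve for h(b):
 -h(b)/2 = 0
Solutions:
 h(b) = 0


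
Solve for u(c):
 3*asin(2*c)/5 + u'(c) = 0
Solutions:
 u(c) = C1 - 3*c*asin(2*c)/5 - 3*sqrt(1 - 4*c^2)/10


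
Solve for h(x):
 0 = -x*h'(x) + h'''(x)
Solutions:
 h(x) = C1 + Integral(C2*airyai(x) + C3*airybi(x), x)


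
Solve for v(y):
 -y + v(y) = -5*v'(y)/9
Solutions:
 v(y) = C1*exp(-9*y/5) + y - 5/9


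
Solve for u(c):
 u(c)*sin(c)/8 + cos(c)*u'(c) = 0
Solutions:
 u(c) = C1*cos(c)^(1/8)


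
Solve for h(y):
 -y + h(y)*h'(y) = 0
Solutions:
 h(y) = -sqrt(C1 + y^2)
 h(y) = sqrt(C1 + y^2)


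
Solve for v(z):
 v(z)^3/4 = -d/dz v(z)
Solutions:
 v(z) = -sqrt(2)*sqrt(-1/(C1 - z))
 v(z) = sqrt(2)*sqrt(-1/(C1 - z))


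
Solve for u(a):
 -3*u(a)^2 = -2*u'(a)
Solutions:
 u(a) = -2/(C1 + 3*a)


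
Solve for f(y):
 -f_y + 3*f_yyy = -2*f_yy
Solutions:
 f(y) = C1 + C2*exp(-y) + C3*exp(y/3)


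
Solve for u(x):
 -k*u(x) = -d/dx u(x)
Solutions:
 u(x) = C1*exp(k*x)


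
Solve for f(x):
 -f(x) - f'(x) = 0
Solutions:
 f(x) = C1*exp(-x)


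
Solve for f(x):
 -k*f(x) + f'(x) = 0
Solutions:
 f(x) = C1*exp(k*x)


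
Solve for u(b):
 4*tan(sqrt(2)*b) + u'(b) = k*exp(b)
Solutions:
 u(b) = C1 + k*exp(b) + 2*sqrt(2)*log(cos(sqrt(2)*b))


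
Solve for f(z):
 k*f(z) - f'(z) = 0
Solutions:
 f(z) = C1*exp(k*z)


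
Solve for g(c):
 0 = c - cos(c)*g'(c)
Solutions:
 g(c) = C1 + Integral(c/cos(c), c)


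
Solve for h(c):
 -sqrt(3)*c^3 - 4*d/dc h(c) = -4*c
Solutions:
 h(c) = C1 - sqrt(3)*c^4/16 + c^2/2


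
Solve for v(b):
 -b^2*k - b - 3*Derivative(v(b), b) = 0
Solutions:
 v(b) = C1 - b^3*k/9 - b^2/6


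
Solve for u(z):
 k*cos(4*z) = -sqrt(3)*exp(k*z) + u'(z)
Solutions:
 u(z) = C1 + k*sin(4*z)/4 + sqrt(3)*exp(k*z)/k


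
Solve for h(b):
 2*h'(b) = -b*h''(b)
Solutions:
 h(b) = C1 + C2/b


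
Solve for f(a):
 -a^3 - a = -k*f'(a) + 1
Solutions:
 f(a) = C1 + a^4/(4*k) + a^2/(2*k) + a/k


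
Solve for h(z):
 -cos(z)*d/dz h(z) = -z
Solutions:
 h(z) = C1 + Integral(z/cos(z), z)


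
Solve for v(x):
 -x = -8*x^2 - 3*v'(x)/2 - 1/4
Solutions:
 v(x) = C1 - 16*x^3/9 + x^2/3 - x/6


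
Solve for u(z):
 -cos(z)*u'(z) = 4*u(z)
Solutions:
 u(z) = C1*(sin(z)^2 - 2*sin(z) + 1)/(sin(z)^2 + 2*sin(z) + 1)


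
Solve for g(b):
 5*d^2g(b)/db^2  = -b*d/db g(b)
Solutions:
 g(b) = C1 + C2*erf(sqrt(10)*b/10)


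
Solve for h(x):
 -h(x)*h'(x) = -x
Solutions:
 h(x) = -sqrt(C1 + x^2)
 h(x) = sqrt(C1 + x^2)


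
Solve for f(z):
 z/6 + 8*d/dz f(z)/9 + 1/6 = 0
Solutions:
 f(z) = C1 - 3*z^2/32 - 3*z/16


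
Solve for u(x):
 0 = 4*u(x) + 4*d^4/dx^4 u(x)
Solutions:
 u(x) = (C1*sin(sqrt(2)*x/2) + C2*cos(sqrt(2)*x/2))*exp(-sqrt(2)*x/2) + (C3*sin(sqrt(2)*x/2) + C4*cos(sqrt(2)*x/2))*exp(sqrt(2)*x/2)


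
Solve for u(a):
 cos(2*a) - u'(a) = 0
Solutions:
 u(a) = C1 + sin(2*a)/2


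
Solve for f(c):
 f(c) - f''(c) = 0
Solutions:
 f(c) = C1*exp(-c) + C2*exp(c)


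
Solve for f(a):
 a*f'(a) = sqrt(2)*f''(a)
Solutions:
 f(a) = C1 + C2*erfi(2^(1/4)*a/2)


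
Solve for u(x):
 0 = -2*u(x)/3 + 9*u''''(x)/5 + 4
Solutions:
 u(x) = C1*exp(-30^(1/4)*x/3) + C2*exp(30^(1/4)*x/3) + C3*sin(30^(1/4)*x/3) + C4*cos(30^(1/4)*x/3) + 6


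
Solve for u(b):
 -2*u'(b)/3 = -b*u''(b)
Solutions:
 u(b) = C1 + C2*b^(5/3)


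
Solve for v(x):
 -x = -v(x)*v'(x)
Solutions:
 v(x) = -sqrt(C1 + x^2)
 v(x) = sqrt(C1 + x^2)


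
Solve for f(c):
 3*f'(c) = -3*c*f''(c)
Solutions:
 f(c) = C1 + C2*log(c)


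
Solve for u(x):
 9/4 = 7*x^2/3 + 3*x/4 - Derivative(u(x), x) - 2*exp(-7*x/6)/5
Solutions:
 u(x) = C1 + 7*x^3/9 + 3*x^2/8 - 9*x/4 + 12*exp(-7*x/6)/35


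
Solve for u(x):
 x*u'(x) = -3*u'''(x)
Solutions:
 u(x) = C1 + Integral(C2*airyai(-3^(2/3)*x/3) + C3*airybi(-3^(2/3)*x/3), x)


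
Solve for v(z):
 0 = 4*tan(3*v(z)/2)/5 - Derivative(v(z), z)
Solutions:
 v(z) = -2*asin(C1*exp(6*z/5))/3 + 2*pi/3
 v(z) = 2*asin(C1*exp(6*z/5))/3


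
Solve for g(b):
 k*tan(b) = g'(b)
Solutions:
 g(b) = C1 - k*log(cos(b))


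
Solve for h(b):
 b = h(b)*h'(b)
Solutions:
 h(b) = -sqrt(C1 + b^2)
 h(b) = sqrt(C1 + b^2)


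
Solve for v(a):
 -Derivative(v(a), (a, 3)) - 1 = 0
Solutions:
 v(a) = C1 + C2*a + C3*a^2 - a^3/6


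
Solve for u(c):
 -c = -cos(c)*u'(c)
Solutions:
 u(c) = C1 + Integral(c/cos(c), c)


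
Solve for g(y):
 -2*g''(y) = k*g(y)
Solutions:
 g(y) = C1*exp(-sqrt(2)*y*sqrt(-k)/2) + C2*exp(sqrt(2)*y*sqrt(-k)/2)


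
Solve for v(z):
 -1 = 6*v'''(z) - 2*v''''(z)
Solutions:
 v(z) = C1 + C2*z + C3*z^2 + C4*exp(3*z) - z^3/36


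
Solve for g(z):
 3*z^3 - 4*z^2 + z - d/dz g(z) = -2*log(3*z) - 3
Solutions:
 g(z) = C1 + 3*z^4/4 - 4*z^3/3 + z^2/2 + 2*z*log(z) + z + z*log(9)


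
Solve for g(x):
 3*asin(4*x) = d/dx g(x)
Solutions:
 g(x) = C1 + 3*x*asin(4*x) + 3*sqrt(1 - 16*x^2)/4


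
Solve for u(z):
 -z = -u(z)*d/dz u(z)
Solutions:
 u(z) = -sqrt(C1 + z^2)
 u(z) = sqrt(C1 + z^2)


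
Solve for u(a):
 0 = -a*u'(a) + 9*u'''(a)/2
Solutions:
 u(a) = C1 + Integral(C2*airyai(6^(1/3)*a/3) + C3*airybi(6^(1/3)*a/3), a)


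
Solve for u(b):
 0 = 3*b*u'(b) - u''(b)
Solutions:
 u(b) = C1 + C2*erfi(sqrt(6)*b/2)


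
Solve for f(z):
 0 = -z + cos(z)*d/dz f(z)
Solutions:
 f(z) = C1 + Integral(z/cos(z), z)


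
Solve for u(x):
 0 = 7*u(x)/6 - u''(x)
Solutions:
 u(x) = C1*exp(-sqrt(42)*x/6) + C2*exp(sqrt(42)*x/6)


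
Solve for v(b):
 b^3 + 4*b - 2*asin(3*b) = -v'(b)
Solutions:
 v(b) = C1 - b^4/4 - 2*b^2 + 2*b*asin(3*b) + 2*sqrt(1 - 9*b^2)/3


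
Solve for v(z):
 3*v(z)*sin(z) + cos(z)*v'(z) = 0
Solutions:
 v(z) = C1*cos(z)^3


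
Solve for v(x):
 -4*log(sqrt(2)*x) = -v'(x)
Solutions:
 v(x) = C1 + 4*x*log(x) - 4*x + x*log(4)


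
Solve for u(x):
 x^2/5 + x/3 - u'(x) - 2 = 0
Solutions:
 u(x) = C1 + x^3/15 + x^2/6 - 2*x


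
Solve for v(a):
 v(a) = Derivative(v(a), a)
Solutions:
 v(a) = C1*exp(a)


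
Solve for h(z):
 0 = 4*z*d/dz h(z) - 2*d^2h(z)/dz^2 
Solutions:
 h(z) = C1 + C2*erfi(z)


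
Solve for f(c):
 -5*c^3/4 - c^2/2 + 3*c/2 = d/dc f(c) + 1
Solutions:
 f(c) = C1 - 5*c^4/16 - c^3/6 + 3*c^2/4 - c


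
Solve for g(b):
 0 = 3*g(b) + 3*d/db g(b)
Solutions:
 g(b) = C1*exp(-b)


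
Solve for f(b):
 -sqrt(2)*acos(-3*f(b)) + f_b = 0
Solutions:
 Integral(1/acos(-3*_y), (_y, f(b))) = C1 + sqrt(2)*b


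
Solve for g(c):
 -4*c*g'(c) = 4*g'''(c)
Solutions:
 g(c) = C1 + Integral(C2*airyai(-c) + C3*airybi(-c), c)


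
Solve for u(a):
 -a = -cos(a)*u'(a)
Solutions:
 u(a) = C1 + Integral(a/cos(a), a)


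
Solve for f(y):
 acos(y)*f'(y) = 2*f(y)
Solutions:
 f(y) = C1*exp(2*Integral(1/acos(y), y))


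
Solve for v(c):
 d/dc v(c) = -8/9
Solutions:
 v(c) = C1 - 8*c/9


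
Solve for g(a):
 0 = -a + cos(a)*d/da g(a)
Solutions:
 g(a) = C1 + Integral(a/cos(a), a)


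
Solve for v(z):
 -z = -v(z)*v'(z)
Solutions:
 v(z) = -sqrt(C1 + z^2)
 v(z) = sqrt(C1 + z^2)


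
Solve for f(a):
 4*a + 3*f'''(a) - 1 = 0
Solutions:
 f(a) = C1 + C2*a + C3*a^2 - a^4/18 + a^3/18


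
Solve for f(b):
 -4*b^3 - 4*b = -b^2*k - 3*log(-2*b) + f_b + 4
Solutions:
 f(b) = C1 - b^4 + b^3*k/3 - 2*b^2 + 3*b*log(-b) + b*(-7 + 3*log(2))


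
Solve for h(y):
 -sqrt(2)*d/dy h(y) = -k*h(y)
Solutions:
 h(y) = C1*exp(sqrt(2)*k*y/2)


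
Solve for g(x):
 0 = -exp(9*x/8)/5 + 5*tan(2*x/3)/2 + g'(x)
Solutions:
 g(x) = C1 + 8*exp(9*x/8)/45 + 15*log(cos(2*x/3))/4


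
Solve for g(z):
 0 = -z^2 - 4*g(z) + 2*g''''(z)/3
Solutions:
 g(z) = C1*exp(-6^(1/4)*z) + C2*exp(6^(1/4)*z) + C3*sin(6^(1/4)*z) + C4*cos(6^(1/4)*z) - z^2/4


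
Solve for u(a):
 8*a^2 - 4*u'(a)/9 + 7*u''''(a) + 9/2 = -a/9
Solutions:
 u(a) = C1 + C4*exp(147^(1/3)*2^(2/3)*a/21) + 6*a^3 + a^2/8 + 81*a/8 + (C2*sin(14^(2/3)*3^(5/6)*a/42) + C3*cos(14^(2/3)*3^(5/6)*a/42))*exp(-147^(1/3)*2^(2/3)*a/42)


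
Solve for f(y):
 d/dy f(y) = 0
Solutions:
 f(y) = C1


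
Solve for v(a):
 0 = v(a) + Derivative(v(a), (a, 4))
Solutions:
 v(a) = (C1*sin(sqrt(2)*a/2) + C2*cos(sqrt(2)*a/2))*exp(-sqrt(2)*a/2) + (C3*sin(sqrt(2)*a/2) + C4*cos(sqrt(2)*a/2))*exp(sqrt(2)*a/2)


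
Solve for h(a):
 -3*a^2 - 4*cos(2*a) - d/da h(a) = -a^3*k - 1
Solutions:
 h(a) = C1 + a^4*k/4 - a^3 + a - 2*sin(2*a)


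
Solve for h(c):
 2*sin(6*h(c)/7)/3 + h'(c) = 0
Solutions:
 2*c/3 + 7*log(cos(6*h(c)/7) - 1)/12 - 7*log(cos(6*h(c)/7) + 1)/12 = C1


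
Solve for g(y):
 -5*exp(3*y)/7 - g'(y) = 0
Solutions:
 g(y) = C1 - 5*exp(3*y)/21


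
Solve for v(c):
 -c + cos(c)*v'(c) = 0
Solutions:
 v(c) = C1 + Integral(c/cos(c), c)


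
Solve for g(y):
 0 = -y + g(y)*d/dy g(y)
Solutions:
 g(y) = -sqrt(C1 + y^2)
 g(y) = sqrt(C1 + y^2)


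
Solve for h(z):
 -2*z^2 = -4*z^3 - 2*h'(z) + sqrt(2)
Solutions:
 h(z) = C1 - z^4/2 + z^3/3 + sqrt(2)*z/2


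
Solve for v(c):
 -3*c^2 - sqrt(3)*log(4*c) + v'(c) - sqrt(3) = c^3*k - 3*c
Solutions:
 v(c) = C1 + c^4*k/4 + c^3 - 3*c^2/2 + sqrt(3)*c*log(c) + 2*sqrt(3)*c*log(2)


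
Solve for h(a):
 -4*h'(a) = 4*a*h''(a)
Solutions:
 h(a) = C1 + C2*log(a)


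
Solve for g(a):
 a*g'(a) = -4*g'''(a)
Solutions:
 g(a) = C1 + Integral(C2*airyai(-2^(1/3)*a/2) + C3*airybi(-2^(1/3)*a/2), a)


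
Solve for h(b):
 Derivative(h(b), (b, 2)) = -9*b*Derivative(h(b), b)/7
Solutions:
 h(b) = C1 + C2*erf(3*sqrt(14)*b/14)


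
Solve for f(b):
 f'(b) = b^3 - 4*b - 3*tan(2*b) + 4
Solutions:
 f(b) = C1 + b^4/4 - 2*b^2 + 4*b + 3*log(cos(2*b))/2


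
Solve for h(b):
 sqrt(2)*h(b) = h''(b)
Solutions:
 h(b) = C1*exp(-2^(1/4)*b) + C2*exp(2^(1/4)*b)


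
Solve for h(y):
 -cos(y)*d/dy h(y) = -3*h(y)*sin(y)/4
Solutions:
 h(y) = C1/cos(y)^(3/4)


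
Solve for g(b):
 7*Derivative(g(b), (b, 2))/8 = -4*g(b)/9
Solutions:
 g(b) = C1*sin(4*sqrt(14)*b/21) + C2*cos(4*sqrt(14)*b/21)


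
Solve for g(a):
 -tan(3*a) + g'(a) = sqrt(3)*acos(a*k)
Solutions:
 g(a) = C1 + sqrt(3)*Piecewise((a*acos(a*k) - sqrt(-a^2*k^2 + 1)/k, Ne(k, 0)), (pi*a/2, True)) - log(cos(3*a))/3


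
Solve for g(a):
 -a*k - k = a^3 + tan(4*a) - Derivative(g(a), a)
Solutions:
 g(a) = C1 + a^4/4 + a^2*k/2 + a*k - log(cos(4*a))/4


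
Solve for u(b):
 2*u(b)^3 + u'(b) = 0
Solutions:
 u(b) = -sqrt(2)*sqrt(-1/(C1 - 2*b))/2
 u(b) = sqrt(2)*sqrt(-1/(C1 - 2*b))/2


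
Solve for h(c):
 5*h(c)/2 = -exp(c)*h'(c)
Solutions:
 h(c) = C1*exp(5*exp(-c)/2)


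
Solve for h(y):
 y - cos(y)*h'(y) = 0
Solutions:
 h(y) = C1 + Integral(y/cos(y), y)


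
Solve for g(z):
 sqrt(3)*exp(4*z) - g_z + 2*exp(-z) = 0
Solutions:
 g(z) = C1 + sqrt(3)*exp(4*z)/4 - 2*exp(-z)


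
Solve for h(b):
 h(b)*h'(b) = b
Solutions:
 h(b) = -sqrt(C1 + b^2)
 h(b) = sqrt(C1 + b^2)


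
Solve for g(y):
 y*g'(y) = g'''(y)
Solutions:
 g(y) = C1 + Integral(C2*airyai(y) + C3*airybi(y), y)


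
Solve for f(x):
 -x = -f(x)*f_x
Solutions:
 f(x) = -sqrt(C1 + x^2)
 f(x) = sqrt(C1 + x^2)


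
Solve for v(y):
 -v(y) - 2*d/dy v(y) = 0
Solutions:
 v(y) = C1*exp(-y/2)


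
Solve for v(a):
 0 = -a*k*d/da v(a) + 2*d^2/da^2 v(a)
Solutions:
 v(a) = Piecewise((-sqrt(pi)*C1*erf(a*sqrt(-k)/2)/sqrt(-k) - C2, (k > 0) | (k < 0)), (-C1*a - C2, True))


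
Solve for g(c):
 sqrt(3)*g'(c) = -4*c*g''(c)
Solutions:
 g(c) = C1 + C2*c^(1 - sqrt(3)/4)


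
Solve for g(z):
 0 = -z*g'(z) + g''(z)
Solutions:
 g(z) = C1 + C2*erfi(sqrt(2)*z/2)


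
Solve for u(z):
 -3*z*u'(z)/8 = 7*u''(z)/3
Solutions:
 u(z) = C1 + C2*erf(3*sqrt(7)*z/28)


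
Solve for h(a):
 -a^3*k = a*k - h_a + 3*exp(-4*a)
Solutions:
 h(a) = C1 + a^4*k/4 + a^2*k/2 - 3*exp(-4*a)/4


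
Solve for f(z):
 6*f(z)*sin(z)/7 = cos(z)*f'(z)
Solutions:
 f(z) = C1/cos(z)^(6/7)


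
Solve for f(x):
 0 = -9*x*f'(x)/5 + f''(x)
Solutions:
 f(x) = C1 + C2*erfi(3*sqrt(10)*x/10)


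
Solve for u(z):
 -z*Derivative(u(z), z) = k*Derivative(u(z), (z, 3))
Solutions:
 u(z) = C1 + Integral(C2*airyai(z*(-1/k)^(1/3)) + C3*airybi(z*(-1/k)^(1/3)), z)


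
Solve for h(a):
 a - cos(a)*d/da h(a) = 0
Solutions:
 h(a) = C1 + Integral(a/cos(a), a)


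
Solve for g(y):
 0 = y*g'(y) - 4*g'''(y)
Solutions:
 g(y) = C1 + Integral(C2*airyai(2^(1/3)*y/2) + C3*airybi(2^(1/3)*y/2), y)


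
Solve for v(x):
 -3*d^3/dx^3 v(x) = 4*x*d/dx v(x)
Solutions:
 v(x) = C1 + Integral(C2*airyai(-6^(2/3)*x/3) + C3*airybi(-6^(2/3)*x/3), x)


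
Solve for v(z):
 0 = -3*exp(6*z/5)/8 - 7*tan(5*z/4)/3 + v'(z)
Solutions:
 v(z) = C1 + 5*exp(6*z/5)/16 - 28*log(cos(5*z/4))/15


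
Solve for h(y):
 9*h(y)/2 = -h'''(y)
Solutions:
 h(y) = C3*exp(-6^(2/3)*y/2) + (C1*sin(3*2^(2/3)*3^(1/6)*y/4) + C2*cos(3*2^(2/3)*3^(1/6)*y/4))*exp(6^(2/3)*y/4)


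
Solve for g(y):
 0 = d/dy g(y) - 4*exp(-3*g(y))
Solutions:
 g(y) = log(C1 + 12*y)/3
 g(y) = log((-3^(1/3) - 3^(5/6)*I)*(C1 + 4*y)^(1/3)/2)
 g(y) = log((-3^(1/3) + 3^(5/6)*I)*(C1 + 4*y)^(1/3)/2)


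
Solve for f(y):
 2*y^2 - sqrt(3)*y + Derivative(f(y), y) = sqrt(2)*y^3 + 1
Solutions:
 f(y) = C1 + sqrt(2)*y^4/4 - 2*y^3/3 + sqrt(3)*y^2/2 + y


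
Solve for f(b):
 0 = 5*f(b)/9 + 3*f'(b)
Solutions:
 f(b) = C1*exp(-5*b/27)


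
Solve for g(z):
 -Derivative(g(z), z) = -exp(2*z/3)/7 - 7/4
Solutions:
 g(z) = C1 + 7*z/4 + 3*exp(2*z/3)/14


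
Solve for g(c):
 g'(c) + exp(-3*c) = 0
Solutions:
 g(c) = C1 + exp(-3*c)/3


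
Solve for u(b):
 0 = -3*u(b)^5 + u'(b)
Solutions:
 u(b) = -(-1/(C1 + 12*b))^(1/4)
 u(b) = (-1/(C1 + 12*b))^(1/4)
 u(b) = -I*(-1/(C1 + 12*b))^(1/4)
 u(b) = I*(-1/(C1 + 12*b))^(1/4)


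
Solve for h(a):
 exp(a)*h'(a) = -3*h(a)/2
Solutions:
 h(a) = C1*exp(3*exp(-a)/2)


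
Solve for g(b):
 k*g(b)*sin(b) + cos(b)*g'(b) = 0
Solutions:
 g(b) = C1*exp(k*log(cos(b)))


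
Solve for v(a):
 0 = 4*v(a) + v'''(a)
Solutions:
 v(a) = C3*exp(-2^(2/3)*a) + (C1*sin(2^(2/3)*sqrt(3)*a/2) + C2*cos(2^(2/3)*sqrt(3)*a/2))*exp(2^(2/3)*a/2)


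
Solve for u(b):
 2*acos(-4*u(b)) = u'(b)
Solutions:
 Integral(1/acos(-4*_y), (_y, u(b))) = C1 + 2*b


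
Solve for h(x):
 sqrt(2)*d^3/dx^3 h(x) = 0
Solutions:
 h(x) = C1 + C2*x + C3*x^2


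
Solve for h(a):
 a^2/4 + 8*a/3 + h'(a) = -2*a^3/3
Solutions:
 h(a) = C1 - a^4/6 - a^3/12 - 4*a^2/3


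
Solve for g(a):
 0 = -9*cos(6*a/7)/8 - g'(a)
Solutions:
 g(a) = C1 - 21*sin(6*a/7)/16


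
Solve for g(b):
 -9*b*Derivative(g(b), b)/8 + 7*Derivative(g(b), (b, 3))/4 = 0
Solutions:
 g(b) = C1 + Integral(C2*airyai(42^(2/3)*b/14) + C3*airybi(42^(2/3)*b/14), b)


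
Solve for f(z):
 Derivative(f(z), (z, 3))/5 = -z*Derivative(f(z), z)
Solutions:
 f(z) = C1 + Integral(C2*airyai(-5^(1/3)*z) + C3*airybi(-5^(1/3)*z), z)


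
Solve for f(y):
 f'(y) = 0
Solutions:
 f(y) = C1


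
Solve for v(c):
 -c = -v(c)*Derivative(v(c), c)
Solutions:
 v(c) = -sqrt(C1 + c^2)
 v(c) = sqrt(C1 + c^2)


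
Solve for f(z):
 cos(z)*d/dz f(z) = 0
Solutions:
 f(z) = C1


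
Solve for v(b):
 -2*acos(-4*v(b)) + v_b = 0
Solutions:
 Integral(1/acos(-4*_y), (_y, v(b))) = C1 + 2*b


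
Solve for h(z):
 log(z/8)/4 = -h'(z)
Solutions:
 h(z) = C1 - z*log(z)/4 + z/4 + 3*z*log(2)/4


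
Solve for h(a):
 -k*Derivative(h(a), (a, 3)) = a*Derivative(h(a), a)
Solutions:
 h(a) = C1 + Integral(C2*airyai(a*(-1/k)^(1/3)) + C3*airybi(a*(-1/k)^(1/3)), a)


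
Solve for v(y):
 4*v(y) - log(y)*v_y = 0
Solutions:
 v(y) = C1*exp(4*li(y))


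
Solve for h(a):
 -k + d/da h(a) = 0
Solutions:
 h(a) = C1 + a*k


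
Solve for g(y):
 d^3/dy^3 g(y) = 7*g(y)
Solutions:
 g(y) = C3*exp(7^(1/3)*y) + (C1*sin(sqrt(3)*7^(1/3)*y/2) + C2*cos(sqrt(3)*7^(1/3)*y/2))*exp(-7^(1/3)*y/2)


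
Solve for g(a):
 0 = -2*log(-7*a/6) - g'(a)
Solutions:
 g(a) = C1 - 2*a*log(-a) + 2*a*(-log(7) + 1 + log(6))


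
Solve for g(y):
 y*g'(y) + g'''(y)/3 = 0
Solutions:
 g(y) = C1 + Integral(C2*airyai(-3^(1/3)*y) + C3*airybi(-3^(1/3)*y), y)


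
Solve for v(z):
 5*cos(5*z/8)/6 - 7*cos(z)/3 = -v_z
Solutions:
 v(z) = C1 - 4*sin(5*z/8)/3 + 7*sin(z)/3


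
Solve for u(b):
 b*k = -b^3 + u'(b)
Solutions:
 u(b) = C1 + b^4/4 + b^2*k/2


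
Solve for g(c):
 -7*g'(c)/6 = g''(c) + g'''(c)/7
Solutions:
 g(c) = C1 + C2*exp(7*c*(-3 + sqrt(3))/6) + C3*exp(-7*c*(sqrt(3) + 3)/6)


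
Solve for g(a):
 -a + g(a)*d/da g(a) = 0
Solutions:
 g(a) = -sqrt(C1 + a^2)
 g(a) = sqrt(C1 + a^2)


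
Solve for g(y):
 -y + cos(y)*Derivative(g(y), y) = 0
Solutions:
 g(y) = C1 + Integral(y/cos(y), y)


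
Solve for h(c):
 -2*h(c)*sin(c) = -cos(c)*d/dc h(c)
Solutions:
 h(c) = C1/cos(c)^2


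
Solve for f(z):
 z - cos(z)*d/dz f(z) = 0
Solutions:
 f(z) = C1 + Integral(z/cos(z), z)


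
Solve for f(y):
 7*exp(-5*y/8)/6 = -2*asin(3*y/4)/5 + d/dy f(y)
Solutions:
 f(y) = C1 + 2*y*asin(3*y/4)/5 + 2*sqrt(16 - 9*y^2)/15 - 28*exp(-5*y/8)/15


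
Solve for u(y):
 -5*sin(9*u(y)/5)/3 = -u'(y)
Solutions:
 -5*y/3 + 5*log(cos(9*u(y)/5) - 1)/18 - 5*log(cos(9*u(y)/5) + 1)/18 = C1
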